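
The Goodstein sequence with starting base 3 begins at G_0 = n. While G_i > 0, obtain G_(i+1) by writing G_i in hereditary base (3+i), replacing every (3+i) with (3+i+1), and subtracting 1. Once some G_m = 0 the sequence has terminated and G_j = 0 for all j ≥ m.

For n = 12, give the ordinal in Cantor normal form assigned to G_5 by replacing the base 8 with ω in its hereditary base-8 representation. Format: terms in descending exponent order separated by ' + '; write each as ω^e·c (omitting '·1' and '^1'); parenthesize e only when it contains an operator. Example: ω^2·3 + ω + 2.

ω·7 + 7

12 —HB3→ 3^2 + 3 —bump→ 4^2 + 4 = 20 —(−1)→ 19
19 —HB4→ 4^2 + 3 —bump→ 5^2 + 3 = 28 —(−1)→ 27
27 —HB5→ 5^2 + 2 —bump→ 6^2 + 2 = 38 —(−1)→ 37
37 —HB6→ 6^2 + 1 —bump→ 7^2 + 1 = 50 —(−1)→ 49
49 —HB7→ 7^2 —bump→ 8^2 = 64 —(−1)→ 63
63 —HB8→ 7·8 + 7 —bump→ 7·9 + 7 = 70 —(−1)→ 69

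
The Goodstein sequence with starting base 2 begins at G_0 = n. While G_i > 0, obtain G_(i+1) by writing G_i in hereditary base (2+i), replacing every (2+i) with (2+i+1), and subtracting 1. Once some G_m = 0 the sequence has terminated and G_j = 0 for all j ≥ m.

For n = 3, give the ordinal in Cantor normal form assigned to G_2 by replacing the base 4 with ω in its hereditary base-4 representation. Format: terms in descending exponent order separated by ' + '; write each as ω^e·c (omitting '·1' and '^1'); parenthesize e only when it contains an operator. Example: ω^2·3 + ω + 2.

3

3 —HB2→ 2 + 1 —bump→ 3 + 1 = 4 —(−1)→ 3
3 —HB3→ 3 —bump→ 4 = 4 —(−1)→ 3
3 —HB4→ 3 —bump→ 3 = 3 —(−1)→ 2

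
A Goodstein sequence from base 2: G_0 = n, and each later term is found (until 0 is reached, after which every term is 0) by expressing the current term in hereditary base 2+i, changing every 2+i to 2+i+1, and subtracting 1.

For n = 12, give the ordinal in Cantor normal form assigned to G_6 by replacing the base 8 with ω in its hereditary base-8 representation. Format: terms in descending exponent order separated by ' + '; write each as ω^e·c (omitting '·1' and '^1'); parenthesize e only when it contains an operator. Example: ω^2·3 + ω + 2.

G_0=12  [base 2] 2^(2 + 1) + 2^2  →[2↦3]→  3^(3 + 1) + 3^3 = 108  −1 ⇒ G_1=107
G_1=107  [base 3] 3^(3 + 1) + 2·3^2 + 2·3 + 2  →[3↦4]→  4^(4 + 1) + 2·4^2 + 2·4 + 2 = 1066  −1 ⇒ G_2=1065
G_2=1065  [base 4] 4^(4 + 1) + 2·4^2 + 2·4 + 1  →[4↦5]→  5^(5 + 1) + 2·5^2 + 2·5 + 1 = 15686  −1 ⇒ G_3=15685
G_3=15685  [base 5] 5^(5 + 1) + 2·5^2 + 2·5  →[5↦6]→  6^(6 + 1) + 2·6^2 + 2·6 = 280020  −1 ⇒ G_4=280019
G_4=280019  [base 6] 6^(6 + 1) + 2·6^2 + 6 + 5  →[6↦7]→  7^(7 + 1) + 2·7^2 + 7 + 5 = 5764911  −1 ⇒ G_5=5764910
G_5=5764910  [base 7] 7^(7 + 1) + 2·7^2 + 7 + 4  →[7↦8]→  8^(8 + 1) + 2·8^2 + 8 + 4 = 134217868  −1 ⇒ G_6=134217867
G_6=134217867  [base 8] 8^(8 + 1) + 2·8^2 + 8 + 3  →[8↦9]→  9^(9 + 1) + 2·9^2 + 9 + 3 = 3486784575  −1 ⇒ G_7=3486784574

ω^(ω + 1) + ω^2·2 + ω + 3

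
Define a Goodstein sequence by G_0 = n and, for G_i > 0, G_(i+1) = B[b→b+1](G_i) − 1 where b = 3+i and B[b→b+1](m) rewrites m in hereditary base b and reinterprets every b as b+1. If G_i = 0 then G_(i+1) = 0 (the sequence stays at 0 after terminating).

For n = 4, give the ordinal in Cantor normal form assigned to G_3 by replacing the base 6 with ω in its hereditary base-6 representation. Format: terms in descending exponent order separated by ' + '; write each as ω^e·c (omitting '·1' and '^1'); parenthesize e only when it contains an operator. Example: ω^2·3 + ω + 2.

G_0 = 4. HB_3(4) = 3 + 1. Bump = 5. G_1 = 4.
G_1 = 4. HB_4(4) = 4. Bump = 5. G_2 = 4.
G_2 = 4. HB_5(4) = 4. Bump = 4. G_3 = 3.
G_3 = 3. HB_6(3) = 3. Bump = 3. G_4 = 2.

3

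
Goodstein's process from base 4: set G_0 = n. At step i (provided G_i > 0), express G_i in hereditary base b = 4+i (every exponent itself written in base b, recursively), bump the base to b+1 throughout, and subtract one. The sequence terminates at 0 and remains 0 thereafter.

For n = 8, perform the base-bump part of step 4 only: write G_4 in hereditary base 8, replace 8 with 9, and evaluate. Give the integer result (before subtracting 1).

[0] 8 ≡ 2·4 (base 4). Lift 5: 10. −1: 9.
[1] 9 ≡ 5 + 4 (base 5). Lift 6: 10. −1: 9.
[2] 9 ≡ 6 + 3 (base 6). Lift 7: 10. −1: 9.
[3] 9 ≡ 7 + 2 (base 7). Lift 8: 10. −1: 9.
[4] 9 ≡ 8 + 1 (base 8). Lift 9: 10. −1: 9.

10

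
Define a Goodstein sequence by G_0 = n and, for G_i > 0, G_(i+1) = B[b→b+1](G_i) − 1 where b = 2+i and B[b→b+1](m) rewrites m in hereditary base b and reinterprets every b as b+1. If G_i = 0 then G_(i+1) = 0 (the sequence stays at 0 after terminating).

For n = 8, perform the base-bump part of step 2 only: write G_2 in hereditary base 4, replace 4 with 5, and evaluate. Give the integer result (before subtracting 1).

6311

step 0: 8 = 2^(2 + 1); sub 3 for 2: 3^(3 + 1); = 81; G_1 = 81−1 = 80
step 1: 80 = 2·3^3 + 2·3^2 + 2·3 + 2; sub 4 for 3: 2·4^4 + 2·4^2 + 2·4 + 2; = 554; G_2 = 554−1 = 553
step 2: 553 = 2·4^4 + 2·4^2 + 2·4 + 1; sub 5 for 4: 2·5^5 + 2·5^2 + 2·5 + 1; = 6311; G_3 = 6311−1 = 6310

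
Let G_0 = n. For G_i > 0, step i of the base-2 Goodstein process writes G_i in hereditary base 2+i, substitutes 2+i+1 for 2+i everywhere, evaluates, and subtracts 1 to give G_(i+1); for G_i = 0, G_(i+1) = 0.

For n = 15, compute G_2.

1283

G_0 = 15. HB_2(15) = 2^(2 + 1) + 2^2 + 2 + 1. Bump = 112. G_1 = 111.
G_1 = 111. HB_3(111) = 3^(3 + 1) + 3^3 + 3. Bump = 1284. G_2 = 1283.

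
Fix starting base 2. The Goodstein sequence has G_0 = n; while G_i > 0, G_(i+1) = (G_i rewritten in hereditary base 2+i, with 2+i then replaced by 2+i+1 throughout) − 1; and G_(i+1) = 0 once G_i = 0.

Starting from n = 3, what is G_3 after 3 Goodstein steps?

i=0: 3 = 2 + 1 (b=2); 2→3: 3 + 1 = 4; 4−1 = 3
i=1: 3 = 3 (b=3); 3→4: 4 = 4; 4−1 = 3
i=2: 3 = 3 (b=4); 4→5: 3 = 3; 3−1 = 2

2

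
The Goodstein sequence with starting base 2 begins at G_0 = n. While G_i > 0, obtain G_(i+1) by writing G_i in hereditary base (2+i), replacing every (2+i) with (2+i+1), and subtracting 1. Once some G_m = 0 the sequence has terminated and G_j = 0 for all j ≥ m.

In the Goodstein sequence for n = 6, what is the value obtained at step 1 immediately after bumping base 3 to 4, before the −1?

base 2: 6 = 2^2 + 2; at 3: 3^3 + 3 = 30; next = 29
base 3: 29 = 3^3 + 2; at 4: 4^4 + 2 = 258; next = 257

258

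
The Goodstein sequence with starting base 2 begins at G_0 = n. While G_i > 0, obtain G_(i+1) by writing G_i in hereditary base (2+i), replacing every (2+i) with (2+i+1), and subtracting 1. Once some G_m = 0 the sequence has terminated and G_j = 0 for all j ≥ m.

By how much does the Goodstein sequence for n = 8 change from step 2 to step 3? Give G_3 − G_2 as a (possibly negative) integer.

step 0: 8 = 2^(2 + 1); sub 3 for 2: 3^(3 + 1); = 81; G_1 = 81−1 = 80
step 1: 80 = 2·3^3 + 2·3^2 + 2·3 + 2; sub 4 for 3: 2·4^4 + 2·4^2 + 2·4 + 2; = 554; G_2 = 554−1 = 553
step 2: 553 = 2·4^4 + 2·4^2 + 2·4 + 1; sub 5 for 4: 2·5^5 + 2·5^2 + 2·5 + 1; = 6311; G_3 = 6311−1 = 6310

5757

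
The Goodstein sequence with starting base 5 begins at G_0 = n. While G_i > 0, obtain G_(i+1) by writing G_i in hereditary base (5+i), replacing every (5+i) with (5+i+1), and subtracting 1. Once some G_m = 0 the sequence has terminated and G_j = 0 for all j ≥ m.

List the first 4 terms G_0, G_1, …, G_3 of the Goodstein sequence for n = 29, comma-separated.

(0) 29|_5 = 5^2 + 4 ↦ 6^2 + 4|_6 = 40 ⇒ 39
(1) 39|_6 = 6^2 + 3 ↦ 7^2 + 3|_7 = 52 ⇒ 51
(2) 51|_7 = 7^2 + 2 ↦ 8^2 + 2|_8 = 66 ⇒ 65

29, 39, 51, 65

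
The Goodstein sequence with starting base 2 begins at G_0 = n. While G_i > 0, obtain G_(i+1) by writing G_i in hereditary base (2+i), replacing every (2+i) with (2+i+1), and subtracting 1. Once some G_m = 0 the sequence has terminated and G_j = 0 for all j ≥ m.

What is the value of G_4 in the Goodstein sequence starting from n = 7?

G_0=7  [base 2] 2^2 + 2 + 1  →[2↦3]→  3^3 + 3 + 1 = 31  −1 ⇒ G_1=30
G_1=30  [base 3] 3^3 + 3  →[3↦4]→  4^4 + 4 = 260  −1 ⇒ G_2=259
G_2=259  [base 4] 4^4 + 3  →[4↦5]→  5^5 + 3 = 3128  −1 ⇒ G_3=3127
G_3=3127  [base 5] 5^5 + 2  →[5↦6]→  6^6 + 2 = 46658  −1 ⇒ G_4=46657
G_4=46657  [base 6] 6^6 + 1  →[6↦7]→  7^7 + 1 = 823544  −1 ⇒ G_5=823543

46657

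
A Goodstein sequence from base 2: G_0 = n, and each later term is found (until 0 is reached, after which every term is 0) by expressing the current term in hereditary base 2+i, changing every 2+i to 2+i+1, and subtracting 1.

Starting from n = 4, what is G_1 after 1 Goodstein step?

4 —HB2→ 2^2 —bump→ 3^3 = 27 —(−1)→ 26
26 —HB3→ 2·3^2 + 2·3 + 2 —bump→ 2·4^2 + 2·4 + 2 = 42 —(−1)→ 41

26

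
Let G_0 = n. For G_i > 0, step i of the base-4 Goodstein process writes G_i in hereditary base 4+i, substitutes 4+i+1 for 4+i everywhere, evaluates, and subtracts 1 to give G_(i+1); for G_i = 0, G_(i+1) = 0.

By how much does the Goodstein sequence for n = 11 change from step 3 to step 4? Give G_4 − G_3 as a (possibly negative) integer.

base 4: 11 = 2·4 + 3; at 5: 2·5 + 3 = 13; next = 12
base 5: 12 = 2·5 + 2; at 6: 2·6 + 2 = 14; next = 13
base 6: 13 = 2·6 + 1; at 7: 2·7 + 1 = 15; next = 14
base 7: 14 = 2·7; at 8: 2·8 = 16; next = 15

1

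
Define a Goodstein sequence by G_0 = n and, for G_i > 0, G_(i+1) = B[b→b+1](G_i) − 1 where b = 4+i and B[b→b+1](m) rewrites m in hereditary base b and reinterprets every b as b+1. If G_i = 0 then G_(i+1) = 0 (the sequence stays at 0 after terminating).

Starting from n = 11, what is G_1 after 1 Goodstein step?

12

11 —HB4→ 2·4 + 3 —bump→ 2·5 + 3 = 13 —(−1)→ 12
12 —HB5→ 2·5 + 2 —bump→ 2·6 + 2 = 14 —(−1)→ 13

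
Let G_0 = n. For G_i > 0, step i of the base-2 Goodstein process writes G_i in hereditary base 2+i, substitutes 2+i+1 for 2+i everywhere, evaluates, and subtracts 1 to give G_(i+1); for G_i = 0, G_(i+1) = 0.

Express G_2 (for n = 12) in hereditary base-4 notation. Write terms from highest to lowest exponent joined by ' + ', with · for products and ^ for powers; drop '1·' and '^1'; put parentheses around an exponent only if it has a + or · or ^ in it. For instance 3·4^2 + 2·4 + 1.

[0] 12 ≡ 2^(2 + 1) + 2^2 (base 2). Lift 3: 108. −1: 107.
[1] 107 ≡ 3^(3 + 1) + 2·3^2 + 2·3 + 2 (base 3). Lift 4: 1066. −1: 1065.
[2] 1065 ≡ 4^(4 + 1) + 2·4^2 + 2·4 + 1 (base 4). Lift 5: 15686. −1: 15685.

4^(4 + 1) + 2·4^2 + 2·4 + 1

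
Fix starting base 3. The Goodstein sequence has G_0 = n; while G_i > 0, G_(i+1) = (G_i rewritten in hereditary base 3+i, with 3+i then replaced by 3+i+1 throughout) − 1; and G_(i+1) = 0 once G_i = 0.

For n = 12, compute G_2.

27

i=0: 12 = 3^2 + 3 (b=3); 3→4: 4^2 + 4 = 20; 20−1 = 19
i=1: 19 = 4^2 + 3 (b=4); 4→5: 5^2 + 3 = 28; 28−1 = 27
i=2: 27 = 5^2 + 2 (b=5); 5→6: 6^2 + 2 = 38; 38−1 = 37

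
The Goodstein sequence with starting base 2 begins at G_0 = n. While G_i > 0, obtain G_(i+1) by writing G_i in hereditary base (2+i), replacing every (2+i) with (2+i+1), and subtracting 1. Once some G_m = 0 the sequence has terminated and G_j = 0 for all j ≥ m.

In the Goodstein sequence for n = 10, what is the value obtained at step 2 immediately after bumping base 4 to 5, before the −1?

G_0 = 10. HB_2(10) = 2^(2 + 1) + 2. Bump = 84. G_1 = 83.
G_1 = 83. HB_3(83) = 3^(3 + 1) + 2. Bump = 1026. G_2 = 1025.

15626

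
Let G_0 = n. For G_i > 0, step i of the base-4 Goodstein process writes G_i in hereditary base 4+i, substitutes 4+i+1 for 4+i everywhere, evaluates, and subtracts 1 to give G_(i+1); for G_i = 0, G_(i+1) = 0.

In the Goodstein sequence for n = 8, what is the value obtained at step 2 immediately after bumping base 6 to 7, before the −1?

i=0: 8 = 2·4 (b=4); 4→5: 2·5 = 10; 10−1 = 9
i=1: 9 = 5 + 4 (b=5); 5→6: 6 + 4 = 10; 10−1 = 9
i=2: 9 = 6 + 3 (b=6); 6→7: 7 + 3 = 10; 10−1 = 9

10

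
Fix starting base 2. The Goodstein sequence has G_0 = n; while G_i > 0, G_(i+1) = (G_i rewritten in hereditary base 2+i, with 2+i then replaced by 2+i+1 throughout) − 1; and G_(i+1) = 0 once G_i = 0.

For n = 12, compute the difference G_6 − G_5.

128452957

(0) 12|_2 = 2^(2 + 1) + 2^2 ↦ 3^(3 + 1) + 3^3|_3 = 108 ⇒ 107
(1) 107|_3 = 3^(3 + 1) + 2·3^2 + 2·3 + 2 ↦ 4^(4 + 1) + 2·4^2 + 2·4 + 2|_4 = 1066 ⇒ 1065
(2) 1065|_4 = 4^(4 + 1) + 2·4^2 + 2·4 + 1 ↦ 5^(5 + 1) + 2·5^2 + 2·5 + 1|_5 = 15686 ⇒ 15685
(3) 15685|_5 = 5^(5 + 1) + 2·5^2 + 2·5 ↦ 6^(6 + 1) + 2·6^2 + 2·6|_6 = 280020 ⇒ 280019
(4) 280019|_6 = 6^(6 + 1) + 2·6^2 + 6 + 5 ↦ 7^(7 + 1) + 2·7^2 + 7 + 5|_7 = 5764911 ⇒ 5764910
(5) 5764910|_7 = 7^(7 + 1) + 2·7^2 + 7 + 4 ↦ 8^(8 + 1) + 2·8^2 + 8 + 4|_8 = 134217868 ⇒ 134217867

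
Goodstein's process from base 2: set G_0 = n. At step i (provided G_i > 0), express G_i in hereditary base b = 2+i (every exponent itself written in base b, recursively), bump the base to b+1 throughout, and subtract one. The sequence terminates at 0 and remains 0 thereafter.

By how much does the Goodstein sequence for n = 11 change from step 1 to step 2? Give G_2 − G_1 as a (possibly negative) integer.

base 2: 11 = 2^(2 + 1) + 2 + 1; at 3: 3^(3 + 1) + 3 + 1 = 85; next = 84
base 3: 84 = 3^(3 + 1) + 3; at 4: 4^(4 + 1) + 4 = 1028; next = 1027

943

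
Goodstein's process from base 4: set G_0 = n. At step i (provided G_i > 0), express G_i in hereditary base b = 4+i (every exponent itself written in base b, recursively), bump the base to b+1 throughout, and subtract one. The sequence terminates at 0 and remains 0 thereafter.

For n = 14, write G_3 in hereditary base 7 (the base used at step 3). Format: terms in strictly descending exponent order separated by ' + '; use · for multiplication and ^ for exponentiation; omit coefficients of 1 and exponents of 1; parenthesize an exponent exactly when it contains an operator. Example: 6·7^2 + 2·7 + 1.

2·7 + 6

[0] 14 ≡ 3·4 + 2 (base 4). Lift 5: 17. −1: 16.
[1] 16 ≡ 3·5 + 1 (base 5). Lift 6: 19. −1: 18.
[2] 18 ≡ 3·6 (base 6). Lift 7: 21. −1: 20.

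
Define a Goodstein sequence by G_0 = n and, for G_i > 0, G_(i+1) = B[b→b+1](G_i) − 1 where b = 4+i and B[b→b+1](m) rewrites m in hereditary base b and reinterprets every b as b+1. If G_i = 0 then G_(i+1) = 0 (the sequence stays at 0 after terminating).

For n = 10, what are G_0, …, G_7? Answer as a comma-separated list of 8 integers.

(0) 10|_4 = 2·4 + 2 ↦ 2·5 + 2|_5 = 12 ⇒ 11
(1) 11|_5 = 2·5 + 1 ↦ 2·6 + 1|_6 = 13 ⇒ 12
(2) 12|_6 = 2·6 ↦ 2·7|_7 = 14 ⇒ 13
(3) 13|_7 = 7 + 6 ↦ 8 + 6|_8 = 14 ⇒ 13
(4) 13|_8 = 8 + 5 ↦ 9 + 5|_9 = 14 ⇒ 13
(5) 13|_9 = 9 + 4 ↦ 10 + 4|_10 = 14 ⇒ 13
(6) 13|_10 = 10 + 3 ↦ 11 + 3|_11 = 14 ⇒ 13

10, 11, 12, 13, 13, 13, 13, 13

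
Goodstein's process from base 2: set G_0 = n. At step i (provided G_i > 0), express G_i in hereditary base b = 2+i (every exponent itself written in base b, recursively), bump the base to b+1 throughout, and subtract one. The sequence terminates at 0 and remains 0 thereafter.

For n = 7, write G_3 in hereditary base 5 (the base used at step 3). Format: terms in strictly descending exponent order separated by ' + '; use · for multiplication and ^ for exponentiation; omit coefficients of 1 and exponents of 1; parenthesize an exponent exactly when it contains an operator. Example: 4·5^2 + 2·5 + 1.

base 2: 7 = 2^2 + 2 + 1; at 3: 3^3 + 3 + 1 = 31; next = 30
base 3: 30 = 3^3 + 3; at 4: 4^4 + 4 = 260; next = 259
base 4: 259 = 4^4 + 3; at 5: 5^5 + 3 = 3128; next = 3127
base 5: 3127 = 5^5 + 2; at 6: 6^6 + 2 = 46658; next = 46657

5^5 + 2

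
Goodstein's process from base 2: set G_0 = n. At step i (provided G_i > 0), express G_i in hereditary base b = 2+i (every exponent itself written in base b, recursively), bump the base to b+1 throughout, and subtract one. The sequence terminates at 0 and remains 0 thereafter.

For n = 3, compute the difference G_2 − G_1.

0

G_0=3  [base 2] 2 + 1  →[2↦3]→  3 + 1 = 4  −1 ⇒ G_1=3
G_1=3  [base 3] 3  →[3↦4]→  4 = 4  −1 ⇒ G_2=3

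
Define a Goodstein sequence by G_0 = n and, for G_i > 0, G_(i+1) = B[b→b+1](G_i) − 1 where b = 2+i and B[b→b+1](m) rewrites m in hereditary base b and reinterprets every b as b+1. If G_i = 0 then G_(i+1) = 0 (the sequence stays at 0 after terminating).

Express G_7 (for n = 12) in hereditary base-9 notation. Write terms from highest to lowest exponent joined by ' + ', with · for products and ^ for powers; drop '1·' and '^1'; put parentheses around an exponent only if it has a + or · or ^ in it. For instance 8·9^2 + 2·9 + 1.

step 0: 12 = 2^(2 + 1) + 2^2; sub 3 for 2: 3^(3 + 1) + 3^3; = 108; G_1 = 108−1 = 107
step 1: 107 = 3^(3 + 1) + 2·3^2 + 2·3 + 2; sub 4 for 3: 4^(4 + 1) + 2·4^2 + 2·4 + 2; = 1066; G_2 = 1066−1 = 1065
step 2: 1065 = 4^(4 + 1) + 2·4^2 + 2·4 + 1; sub 5 for 4: 5^(5 + 1) + 2·5^2 + 2·5 + 1; = 15686; G_3 = 15686−1 = 15685
step 3: 15685 = 5^(5 + 1) + 2·5^2 + 2·5; sub 6 for 5: 6^(6 + 1) + 2·6^2 + 2·6; = 280020; G_4 = 280020−1 = 280019
step 4: 280019 = 6^(6 + 1) + 2·6^2 + 6 + 5; sub 7 for 6: 7^(7 + 1) + 2·7^2 + 7 + 5; = 5764911; G_5 = 5764911−1 = 5764910
step 5: 5764910 = 7^(7 + 1) + 2·7^2 + 7 + 4; sub 8 for 7: 8^(8 + 1) + 2·8^2 + 8 + 4; = 134217868; G_6 = 134217868−1 = 134217867
step 6: 134217867 = 8^(8 + 1) + 2·8^2 + 8 + 3; sub 9 for 8: 9^(9 + 1) + 2·9^2 + 9 + 3; = 3486784575; G_7 = 3486784575−1 = 3486784574

9^(9 + 1) + 2·9^2 + 9 + 2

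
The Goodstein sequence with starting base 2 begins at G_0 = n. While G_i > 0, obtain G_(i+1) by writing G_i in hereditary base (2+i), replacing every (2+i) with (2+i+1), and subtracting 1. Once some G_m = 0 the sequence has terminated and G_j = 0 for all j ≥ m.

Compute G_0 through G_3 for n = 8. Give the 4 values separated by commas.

base 2: 8 = 2^(2 + 1); at 3: 3^(3 + 1) = 81; next = 80
base 3: 80 = 2·3^3 + 2·3^2 + 2·3 + 2; at 4: 2·4^4 + 2·4^2 + 2·4 + 2 = 554; next = 553
base 4: 553 = 2·4^4 + 2·4^2 + 2·4 + 1; at 5: 2·5^5 + 2·5^2 + 2·5 + 1 = 6311; next = 6310

8, 80, 553, 6310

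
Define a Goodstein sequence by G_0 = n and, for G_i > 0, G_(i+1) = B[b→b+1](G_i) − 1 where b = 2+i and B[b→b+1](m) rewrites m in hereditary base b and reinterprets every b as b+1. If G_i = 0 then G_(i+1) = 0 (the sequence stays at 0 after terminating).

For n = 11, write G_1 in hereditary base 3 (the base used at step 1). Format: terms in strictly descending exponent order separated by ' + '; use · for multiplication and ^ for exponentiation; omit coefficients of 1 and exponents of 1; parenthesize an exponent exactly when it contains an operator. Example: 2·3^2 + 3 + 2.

3^(3 + 1) + 3

[0] 11 ≡ 2^(2 + 1) + 2 + 1 (base 2). Lift 3: 85. −1: 84.
[1] 84 ≡ 3^(3 + 1) + 3 (base 3). Lift 4: 1028. −1: 1027.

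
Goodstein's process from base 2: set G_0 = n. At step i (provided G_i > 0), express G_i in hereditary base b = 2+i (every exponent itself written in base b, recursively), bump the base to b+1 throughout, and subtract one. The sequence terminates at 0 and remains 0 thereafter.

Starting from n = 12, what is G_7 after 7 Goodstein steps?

[0] 12 ≡ 2^(2 + 1) + 2^2 (base 2). Lift 3: 108. −1: 107.
[1] 107 ≡ 3^(3 + 1) + 2·3^2 + 2·3 + 2 (base 3). Lift 4: 1066. −1: 1065.
[2] 1065 ≡ 4^(4 + 1) + 2·4^2 + 2·4 + 1 (base 4). Lift 5: 15686. −1: 15685.
[3] 15685 ≡ 5^(5 + 1) + 2·5^2 + 2·5 (base 5). Lift 6: 280020. −1: 280019.
[4] 280019 ≡ 6^(6 + 1) + 2·6^2 + 6 + 5 (base 6). Lift 7: 5764911. −1: 5764910.
[5] 5764910 ≡ 7^(7 + 1) + 2·7^2 + 7 + 4 (base 7). Lift 8: 134217868. −1: 134217867.
[6] 134217867 ≡ 8^(8 + 1) + 2·8^2 + 8 + 3 (base 8). Lift 9: 3486784575. −1: 3486784574.
[7] 3486784574 ≡ 9^(9 + 1) + 2·9^2 + 9 + 2 (base 9). Lift 10: 100000000212. −1: 100000000211.

3486784574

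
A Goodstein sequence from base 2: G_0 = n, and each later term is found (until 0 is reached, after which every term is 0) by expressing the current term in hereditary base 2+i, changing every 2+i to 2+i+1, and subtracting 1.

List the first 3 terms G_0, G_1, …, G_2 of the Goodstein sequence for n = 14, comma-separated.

[0] 14 ≡ 2^(2 + 1) + 2^2 + 2 (base 2). Lift 3: 111. −1: 110.
[1] 110 ≡ 3^(3 + 1) + 3^3 + 2 (base 3). Lift 4: 1282. −1: 1281.

14, 110, 1281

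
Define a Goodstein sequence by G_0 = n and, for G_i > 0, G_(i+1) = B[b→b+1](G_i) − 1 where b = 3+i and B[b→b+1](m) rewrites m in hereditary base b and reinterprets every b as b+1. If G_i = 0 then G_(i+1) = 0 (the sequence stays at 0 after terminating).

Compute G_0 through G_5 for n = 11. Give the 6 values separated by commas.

11, 17, 25, 35, 39, 43

[0] 11 ≡ 3^2 + 2 (base 3). Lift 4: 18. −1: 17.
[1] 17 ≡ 4^2 + 1 (base 4). Lift 5: 26. −1: 25.
[2] 25 ≡ 5^2 (base 5). Lift 6: 36. −1: 35.
[3] 35 ≡ 5·6 + 5 (base 6). Lift 7: 40. −1: 39.
[4] 39 ≡ 5·7 + 4 (base 7). Lift 8: 44. −1: 43.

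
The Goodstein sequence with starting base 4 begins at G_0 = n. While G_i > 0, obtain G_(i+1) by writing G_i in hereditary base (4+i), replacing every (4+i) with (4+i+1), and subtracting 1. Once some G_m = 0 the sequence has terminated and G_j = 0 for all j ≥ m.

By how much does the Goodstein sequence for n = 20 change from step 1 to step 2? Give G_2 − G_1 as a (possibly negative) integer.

10

(0) 20|_4 = 4^2 + 4 ↦ 5^2 + 5|_5 = 30 ⇒ 29
(1) 29|_5 = 5^2 + 4 ↦ 6^2 + 4|_6 = 40 ⇒ 39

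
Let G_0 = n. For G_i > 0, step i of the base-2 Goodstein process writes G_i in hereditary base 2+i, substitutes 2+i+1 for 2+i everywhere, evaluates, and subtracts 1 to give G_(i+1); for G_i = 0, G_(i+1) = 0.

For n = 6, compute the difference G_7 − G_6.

144904

G_0=6  [base 2] 2^2 + 2  →[2↦3]→  3^3 + 3 = 30  −1 ⇒ G_1=29
G_1=29  [base 3] 3^3 + 2  →[3↦4]→  4^4 + 2 = 258  −1 ⇒ G_2=257
G_2=257  [base 4] 4^4 + 1  →[4↦5]→  5^5 + 1 = 3126  −1 ⇒ G_3=3125
G_3=3125  [base 5] 5^5  →[5↦6]→  6^6 = 46656  −1 ⇒ G_4=46655
G_4=46655  [base 6] 5·6^5 + 5·6^4 + 5·6^3 + 5·6^2 + 5·6 + 5  →[6↦7]→  5·7^5 + 5·7^4 + 5·7^3 + 5·7^2 + 5·7 + 5 = 98040  −1 ⇒ G_5=98039
G_5=98039  [base 7] 5·7^5 + 5·7^4 + 5·7^3 + 5·7^2 + 5·7 + 4  →[7↦8]→  5·8^5 + 5·8^4 + 5·8^3 + 5·8^2 + 5·8 + 4 = 187244  −1 ⇒ G_6=187243
G_6=187243  [base 8] 5·8^5 + 5·8^4 + 5·8^3 + 5·8^2 + 5·8 + 3  →[8↦9]→  5·9^5 + 5·9^4 + 5·9^3 + 5·9^2 + 5·9 + 3 = 332148  −1 ⇒ G_7=332147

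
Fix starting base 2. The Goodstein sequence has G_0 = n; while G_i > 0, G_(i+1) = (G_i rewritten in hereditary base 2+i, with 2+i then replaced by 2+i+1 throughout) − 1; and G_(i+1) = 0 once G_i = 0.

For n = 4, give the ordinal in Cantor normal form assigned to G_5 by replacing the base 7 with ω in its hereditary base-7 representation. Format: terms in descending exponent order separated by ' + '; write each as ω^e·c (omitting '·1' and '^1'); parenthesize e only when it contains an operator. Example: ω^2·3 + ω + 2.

ω^2·2 + ω + 4

base 2: 4 = 2^2; at 3: 3^3 = 27; next = 26
base 3: 26 = 2·3^2 + 2·3 + 2; at 4: 2·4^2 + 2·4 + 2 = 42; next = 41
base 4: 41 = 2·4^2 + 2·4 + 1; at 5: 2·5^2 + 2·5 + 1 = 61; next = 60
base 5: 60 = 2·5^2 + 2·5; at 6: 2·6^2 + 2·6 = 84; next = 83
base 6: 83 = 2·6^2 + 6 + 5; at 7: 2·7^2 + 7 + 5 = 110; next = 109
base 7: 109 = 2·7^2 + 7 + 4; at 8: 2·8^2 + 8 + 4 = 140; next = 139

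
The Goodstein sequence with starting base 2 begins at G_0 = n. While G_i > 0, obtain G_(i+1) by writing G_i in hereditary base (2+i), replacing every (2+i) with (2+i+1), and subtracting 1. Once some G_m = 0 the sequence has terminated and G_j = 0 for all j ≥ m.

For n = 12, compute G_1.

i=0: 12 = 2^(2 + 1) + 2^2 (b=2); 2→3: 3^(3 + 1) + 3^3 = 108; 108−1 = 107
i=1: 107 = 3^(3 + 1) + 2·3^2 + 2·3 + 2 (b=3); 3→4: 4^(4 + 1) + 2·4^2 + 2·4 + 2 = 1066; 1066−1 = 1065

107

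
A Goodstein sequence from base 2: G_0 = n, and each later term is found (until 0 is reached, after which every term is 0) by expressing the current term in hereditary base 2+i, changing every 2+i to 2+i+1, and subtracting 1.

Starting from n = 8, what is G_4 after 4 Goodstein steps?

93395

step 0: 8 = 2^(2 + 1); sub 3 for 2: 3^(3 + 1); = 81; G_1 = 81−1 = 80
step 1: 80 = 2·3^3 + 2·3^2 + 2·3 + 2; sub 4 for 3: 2·4^4 + 2·4^2 + 2·4 + 2; = 554; G_2 = 554−1 = 553
step 2: 553 = 2·4^4 + 2·4^2 + 2·4 + 1; sub 5 for 4: 2·5^5 + 2·5^2 + 2·5 + 1; = 6311; G_3 = 6311−1 = 6310
step 3: 6310 = 2·5^5 + 2·5^2 + 2·5; sub 6 for 5: 2·6^6 + 2·6^2 + 2·6; = 93396; G_4 = 93396−1 = 93395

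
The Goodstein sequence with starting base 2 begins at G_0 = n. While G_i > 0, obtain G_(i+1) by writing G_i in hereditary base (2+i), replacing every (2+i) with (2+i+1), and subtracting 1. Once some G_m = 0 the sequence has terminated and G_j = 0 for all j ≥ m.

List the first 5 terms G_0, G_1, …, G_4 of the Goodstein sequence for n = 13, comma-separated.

G_0 = 13. HB_2(13) = 2^(2 + 1) + 2^2 + 1. Bump = 109. G_1 = 108.
G_1 = 108. HB_3(108) = 3^(3 + 1) + 3^3. Bump = 1280. G_2 = 1279.
G_2 = 1279. HB_4(1279) = 4^(4 + 1) + 3·4^3 + 3·4^2 + 3·4 + 3. Bump = 16093. G_3 = 16092.
G_3 = 16092. HB_5(16092) = 5^(5 + 1) + 3·5^3 + 3·5^2 + 3·5 + 2. Bump = 280712. G_4 = 280711.

13, 108, 1279, 16092, 280711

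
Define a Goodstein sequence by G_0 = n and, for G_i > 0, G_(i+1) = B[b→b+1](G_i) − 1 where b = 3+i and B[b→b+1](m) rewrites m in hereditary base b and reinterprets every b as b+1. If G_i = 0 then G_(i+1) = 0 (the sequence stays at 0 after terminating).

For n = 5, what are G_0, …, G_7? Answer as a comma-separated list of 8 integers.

5, 5, 5, 5, 4, 3, 2, 1

G_0 = 5. HB_3(5) = 3 + 2. Bump = 6. G_1 = 5.
G_1 = 5. HB_4(5) = 4 + 1. Bump = 6. G_2 = 5.
G_2 = 5. HB_5(5) = 5. Bump = 6. G_3 = 5.
G_3 = 5. HB_6(5) = 5. Bump = 5. G_4 = 4.
G_4 = 4. HB_7(4) = 4. Bump = 4. G_5 = 3.
G_5 = 3. HB_8(3) = 3. Bump = 3. G_6 = 2.
G_6 = 2. HB_9(2) = 2. Bump = 2. G_7 = 1.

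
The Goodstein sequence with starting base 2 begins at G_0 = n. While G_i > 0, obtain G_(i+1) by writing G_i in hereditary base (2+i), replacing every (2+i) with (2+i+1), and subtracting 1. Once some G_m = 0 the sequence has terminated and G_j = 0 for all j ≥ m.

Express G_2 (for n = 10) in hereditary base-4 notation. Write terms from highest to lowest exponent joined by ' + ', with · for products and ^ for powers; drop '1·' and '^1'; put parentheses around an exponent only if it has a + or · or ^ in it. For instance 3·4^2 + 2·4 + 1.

4^(4 + 1) + 1

G_0 = 10. HB_2(10) = 2^(2 + 1) + 2. Bump = 84. G_1 = 83.
G_1 = 83. HB_3(83) = 3^(3 + 1) + 2. Bump = 1026. G_2 = 1025.
G_2 = 1025. HB_4(1025) = 4^(4 + 1) + 1. Bump = 15626. G_3 = 15625.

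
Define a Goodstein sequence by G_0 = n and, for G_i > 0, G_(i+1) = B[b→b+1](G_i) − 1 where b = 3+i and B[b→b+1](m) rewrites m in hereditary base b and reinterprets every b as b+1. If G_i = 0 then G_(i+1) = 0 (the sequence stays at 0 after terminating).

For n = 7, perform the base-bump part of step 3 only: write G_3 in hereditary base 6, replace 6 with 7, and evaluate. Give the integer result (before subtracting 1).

10

[0] 7 ≡ 2·3 + 1 (base 3). Lift 4: 9. −1: 8.
[1] 8 ≡ 2·4 (base 4). Lift 5: 10. −1: 9.
[2] 9 ≡ 5 + 4 (base 5). Lift 6: 10. −1: 9.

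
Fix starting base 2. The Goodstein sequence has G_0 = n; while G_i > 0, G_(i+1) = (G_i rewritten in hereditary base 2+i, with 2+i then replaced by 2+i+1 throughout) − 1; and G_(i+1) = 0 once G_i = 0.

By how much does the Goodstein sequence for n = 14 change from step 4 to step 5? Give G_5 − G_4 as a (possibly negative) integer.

5536249

G_0=14  [base 2] 2^(2 + 1) + 2^2 + 2  →[2↦3]→  3^(3 + 1) + 3^3 + 3 = 111  −1 ⇒ G_1=110
G_1=110  [base 3] 3^(3 + 1) + 3^3 + 2  →[3↦4]→  4^(4 + 1) + 4^4 + 2 = 1282  −1 ⇒ G_2=1281
G_2=1281  [base 4] 4^(4 + 1) + 4^4 + 1  →[4↦5]→  5^(5 + 1) + 5^5 + 1 = 18751  −1 ⇒ G_3=18750
G_3=18750  [base 5] 5^(5 + 1) + 5^5  →[5↦6]→  6^(6 + 1) + 6^6 = 326592  −1 ⇒ G_4=326591
G_4=326591  [base 6] 6^(6 + 1) + 5·6^5 + 5·6^4 + 5·6^3 + 5·6^2 + 5·6 + 5  →[6↦7]→  7^(7 + 1) + 5·7^5 + 5·7^4 + 5·7^3 + 5·7^2 + 5·7 + 5 = 5862841  −1 ⇒ G_5=5862840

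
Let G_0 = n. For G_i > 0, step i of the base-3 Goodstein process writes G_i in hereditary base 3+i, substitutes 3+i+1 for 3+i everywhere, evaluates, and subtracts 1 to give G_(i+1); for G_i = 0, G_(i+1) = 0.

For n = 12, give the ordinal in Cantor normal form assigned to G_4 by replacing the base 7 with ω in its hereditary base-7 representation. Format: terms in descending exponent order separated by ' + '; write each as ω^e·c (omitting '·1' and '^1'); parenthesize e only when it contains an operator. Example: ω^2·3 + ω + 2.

ω^2

G_0=12  [base 3] 3^2 + 3  →[3↦4]→  4^2 + 4 = 20  −1 ⇒ G_1=19
G_1=19  [base 4] 4^2 + 3  →[4↦5]→  5^2 + 3 = 28  −1 ⇒ G_2=27
G_2=27  [base 5] 5^2 + 2  →[5↦6]→  6^2 + 2 = 38  −1 ⇒ G_3=37
G_3=37  [base 6] 6^2 + 1  →[6↦7]→  7^2 + 1 = 50  −1 ⇒ G_4=49
G_4=49  [base 7] 7^2  →[7↦8]→  8^2 = 64  −1 ⇒ G_5=63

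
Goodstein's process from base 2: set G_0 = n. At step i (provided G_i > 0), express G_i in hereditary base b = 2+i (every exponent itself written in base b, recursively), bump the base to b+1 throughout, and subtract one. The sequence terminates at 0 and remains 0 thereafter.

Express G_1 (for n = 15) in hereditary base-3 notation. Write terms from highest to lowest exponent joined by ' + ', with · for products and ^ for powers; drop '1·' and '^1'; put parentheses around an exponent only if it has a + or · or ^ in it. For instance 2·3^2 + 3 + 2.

i=0: 15 = 2^(2 + 1) + 2^2 + 2 + 1 (b=2); 2→3: 3^(3 + 1) + 3^3 + 3 + 1 = 112; 112−1 = 111
i=1: 111 = 3^(3 + 1) + 3^3 + 3 (b=3); 3→4: 4^(4 + 1) + 4^4 + 4 = 1284; 1284−1 = 1283

3^(3 + 1) + 3^3 + 3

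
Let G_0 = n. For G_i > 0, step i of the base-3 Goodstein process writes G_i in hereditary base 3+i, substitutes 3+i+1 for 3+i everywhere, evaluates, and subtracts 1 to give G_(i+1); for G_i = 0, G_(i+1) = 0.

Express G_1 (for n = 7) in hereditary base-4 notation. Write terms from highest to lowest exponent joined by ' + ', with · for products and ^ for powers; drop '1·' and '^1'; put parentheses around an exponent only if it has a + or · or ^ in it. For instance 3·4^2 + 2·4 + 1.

2·4

base 3: 7 = 2·3 + 1; at 4: 2·4 + 1 = 9; next = 8
base 4: 8 = 2·4; at 5: 2·5 = 10; next = 9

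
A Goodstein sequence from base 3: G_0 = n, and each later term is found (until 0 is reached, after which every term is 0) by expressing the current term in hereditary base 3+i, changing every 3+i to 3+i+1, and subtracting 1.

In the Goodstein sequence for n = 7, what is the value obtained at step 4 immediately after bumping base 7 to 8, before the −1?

10

G_0 = 7. HB_3(7) = 2·3 + 1. Bump = 9. G_1 = 8.
G_1 = 8. HB_4(8) = 2·4. Bump = 10. G_2 = 9.
G_2 = 9. HB_5(9) = 5 + 4. Bump = 10. G_3 = 9.
G_3 = 9. HB_6(9) = 6 + 3. Bump = 10. G_4 = 9.
G_4 = 9. HB_7(9) = 7 + 2. Bump = 10. G_5 = 9.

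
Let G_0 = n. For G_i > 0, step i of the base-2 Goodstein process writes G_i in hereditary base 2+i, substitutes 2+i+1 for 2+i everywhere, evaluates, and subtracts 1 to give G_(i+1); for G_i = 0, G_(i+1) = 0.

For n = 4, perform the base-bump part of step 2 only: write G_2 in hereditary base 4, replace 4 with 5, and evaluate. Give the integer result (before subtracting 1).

step 0: 4 = 2^2; sub 3 for 2: 3^3; = 27; G_1 = 27−1 = 26
step 1: 26 = 2·3^2 + 2·3 + 2; sub 4 for 3: 2·4^2 + 2·4 + 2; = 42; G_2 = 42−1 = 41
step 2: 41 = 2·4^2 + 2·4 + 1; sub 5 for 4: 2·5^2 + 2·5 + 1; = 61; G_3 = 61−1 = 60

61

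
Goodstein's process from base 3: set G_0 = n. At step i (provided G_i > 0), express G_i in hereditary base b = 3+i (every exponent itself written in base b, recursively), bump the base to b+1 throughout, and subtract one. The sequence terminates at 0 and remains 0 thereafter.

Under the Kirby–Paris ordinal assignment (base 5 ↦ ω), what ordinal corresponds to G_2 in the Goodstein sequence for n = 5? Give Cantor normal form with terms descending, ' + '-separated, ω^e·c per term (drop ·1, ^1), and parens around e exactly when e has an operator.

ω

5 —HB3→ 3 + 2 —bump→ 4 + 2 = 6 —(−1)→ 5
5 —HB4→ 4 + 1 —bump→ 5 + 1 = 6 —(−1)→ 5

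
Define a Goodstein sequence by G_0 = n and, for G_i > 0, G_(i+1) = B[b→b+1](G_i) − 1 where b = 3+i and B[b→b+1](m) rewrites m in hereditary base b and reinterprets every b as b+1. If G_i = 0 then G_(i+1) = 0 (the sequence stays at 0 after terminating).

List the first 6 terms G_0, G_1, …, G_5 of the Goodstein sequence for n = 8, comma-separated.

8, 9, 10, 11, 11, 11

base 3: 8 = 2·3 + 2; at 4: 2·4 + 2 = 10; next = 9
base 4: 9 = 2·4 + 1; at 5: 2·5 + 1 = 11; next = 10
base 5: 10 = 2·5; at 6: 2·6 = 12; next = 11
base 6: 11 = 6 + 5; at 7: 7 + 5 = 12; next = 11
base 7: 11 = 7 + 4; at 8: 8 + 4 = 12; next = 11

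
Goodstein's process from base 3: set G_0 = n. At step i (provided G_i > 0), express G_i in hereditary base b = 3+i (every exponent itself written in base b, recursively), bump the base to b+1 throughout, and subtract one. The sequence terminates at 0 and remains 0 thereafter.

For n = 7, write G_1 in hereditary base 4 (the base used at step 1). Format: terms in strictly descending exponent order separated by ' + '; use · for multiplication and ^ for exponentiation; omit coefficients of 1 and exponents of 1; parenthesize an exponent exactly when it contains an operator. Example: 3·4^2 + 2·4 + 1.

i=0: 7 = 2·3 + 1 (b=3); 3→4: 2·4 + 1 = 9; 9−1 = 8
i=1: 8 = 2·4 (b=4); 4→5: 2·5 = 10; 10−1 = 9

2·4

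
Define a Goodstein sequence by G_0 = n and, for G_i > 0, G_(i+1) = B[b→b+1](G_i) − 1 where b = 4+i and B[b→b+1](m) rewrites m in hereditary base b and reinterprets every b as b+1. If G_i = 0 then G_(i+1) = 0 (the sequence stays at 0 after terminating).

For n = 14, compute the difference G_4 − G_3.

1

14 —HB4→ 3·4 + 2 —bump→ 3·5 + 2 = 17 —(−1)→ 16
16 —HB5→ 3·5 + 1 —bump→ 3·6 + 1 = 19 —(−1)→ 18
18 —HB6→ 3·6 —bump→ 3·7 = 21 —(−1)→ 20
20 —HB7→ 2·7 + 6 —bump→ 2·8 + 6 = 22 —(−1)→ 21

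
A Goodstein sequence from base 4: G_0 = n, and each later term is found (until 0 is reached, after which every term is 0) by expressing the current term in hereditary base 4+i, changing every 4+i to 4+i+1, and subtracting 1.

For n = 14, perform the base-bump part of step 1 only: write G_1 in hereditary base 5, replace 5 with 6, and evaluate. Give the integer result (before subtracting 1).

19

14 —HB4→ 3·4 + 2 —bump→ 3·5 + 2 = 17 —(−1)→ 16
16 —HB5→ 3·5 + 1 —bump→ 3·6 + 1 = 19 —(−1)→ 18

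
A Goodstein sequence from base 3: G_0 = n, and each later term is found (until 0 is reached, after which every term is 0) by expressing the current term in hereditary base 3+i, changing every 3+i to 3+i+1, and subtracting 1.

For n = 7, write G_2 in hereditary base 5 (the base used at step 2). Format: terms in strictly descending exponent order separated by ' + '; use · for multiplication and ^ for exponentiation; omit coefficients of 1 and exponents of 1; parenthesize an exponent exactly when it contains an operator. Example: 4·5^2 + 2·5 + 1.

base 3: 7 = 2·3 + 1; at 4: 2·4 + 1 = 9; next = 8
base 4: 8 = 2·4; at 5: 2·5 = 10; next = 9
base 5: 9 = 5 + 4; at 6: 6 + 4 = 10; next = 9

5 + 4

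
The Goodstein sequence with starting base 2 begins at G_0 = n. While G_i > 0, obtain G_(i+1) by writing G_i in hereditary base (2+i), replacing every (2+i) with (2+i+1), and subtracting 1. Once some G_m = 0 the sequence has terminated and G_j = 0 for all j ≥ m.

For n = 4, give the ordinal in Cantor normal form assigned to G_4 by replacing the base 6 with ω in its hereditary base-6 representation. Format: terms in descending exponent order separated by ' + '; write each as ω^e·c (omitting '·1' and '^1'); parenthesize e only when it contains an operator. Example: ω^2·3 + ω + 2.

ω^2·2 + ω + 5

i=0: 4 = 2^2 (b=2); 2→3: 3^3 = 27; 27−1 = 26
i=1: 26 = 2·3^2 + 2·3 + 2 (b=3); 3→4: 2·4^2 + 2·4 + 2 = 42; 42−1 = 41
i=2: 41 = 2·4^2 + 2·4 + 1 (b=4); 4→5: 2·5^2 + 2·5 + 1 = 61; 61−1 = 60
i=3: 60 = 2·5^2 + 2·5 (b=5); 5→6: 2·6^2 + 2·6 = 84; 84−1 = 83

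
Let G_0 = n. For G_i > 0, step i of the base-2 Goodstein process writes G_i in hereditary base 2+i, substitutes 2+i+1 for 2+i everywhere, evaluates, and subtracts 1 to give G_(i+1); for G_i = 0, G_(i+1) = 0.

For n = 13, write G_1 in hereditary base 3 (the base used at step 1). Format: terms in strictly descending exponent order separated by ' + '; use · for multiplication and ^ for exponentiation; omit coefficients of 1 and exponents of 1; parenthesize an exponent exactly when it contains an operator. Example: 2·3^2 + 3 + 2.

3^(3 + 1) + 3^3

step 0: 13 = 2^(2 + 1) + 2^2 + 1; sub 3 for 2: 3^(3 + 1) + 3^3 + 1; = 109; G_1 = 109−1 = 108
step 1: 108 = 3^(3 + 1) + 3^3; sub 4 for 3: 4^(4 + 1) + 4^4; = 1280; G_2 = 1280−1 = 1279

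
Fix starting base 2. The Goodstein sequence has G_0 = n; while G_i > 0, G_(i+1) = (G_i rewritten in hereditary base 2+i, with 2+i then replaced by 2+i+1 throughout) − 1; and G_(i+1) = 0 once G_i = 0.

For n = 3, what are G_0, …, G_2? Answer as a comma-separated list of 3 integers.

G_0 = 3. HB_2(3) = 2 + 1. Bump = 4. G_1 = 3.
G_1 = 3. HB_3(3) = 3. Bump = 4. G_2 = 3.

3, 3, 3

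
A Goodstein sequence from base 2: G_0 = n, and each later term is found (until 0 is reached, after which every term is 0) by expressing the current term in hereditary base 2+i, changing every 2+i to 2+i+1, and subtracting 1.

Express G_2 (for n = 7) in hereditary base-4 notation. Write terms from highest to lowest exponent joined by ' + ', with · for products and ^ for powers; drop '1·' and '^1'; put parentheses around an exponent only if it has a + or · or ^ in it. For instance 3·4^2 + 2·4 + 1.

G_0=7  [base 2] 2^2 + 2 + 1  →[2↦3]→  3^3 + 3 + 1 = 31  −1 ⇒ G_1=30
G_1=30  [base 3] 3^3 + 3  →[3↦4]→  4^4 + 4 = 260  −1 ⇒ G_2=259
G_2=259  [base 4] 4^4 + 3  →[4↦5]→  5^5 + 3 = 3128  −1 ⇒ G_3=3127

4^4 + 3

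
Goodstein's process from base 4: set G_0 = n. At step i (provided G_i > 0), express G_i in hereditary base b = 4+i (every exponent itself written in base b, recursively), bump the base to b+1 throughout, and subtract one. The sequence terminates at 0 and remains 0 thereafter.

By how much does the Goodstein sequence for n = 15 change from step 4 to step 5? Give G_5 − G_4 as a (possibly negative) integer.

1

G_0=15  [base 4] 3·4 + 3  →[4↦5]→  3·5 + 3 = 18  −1 ⇒ G_1=17
G_1=17  [base 5] 3·5 + 2  →[5↦6]→  3·6 + 2 = 20  −1 ⇒ G_2=19
G_2=19  [base 6] 3·6 + 1  →[6↦7]→  3·7 + 1 = 22  −1 ⇒ G_3=21
G_3=21  [base 7] 3·7  →[7↦8]→  3·8 = 24  −1 ⇒ G_4=23
G_4=23  [base 8] 2·8 + 7  →[8↦9]→  2·9 + 7 = 25  −1 ⇒ G_5=24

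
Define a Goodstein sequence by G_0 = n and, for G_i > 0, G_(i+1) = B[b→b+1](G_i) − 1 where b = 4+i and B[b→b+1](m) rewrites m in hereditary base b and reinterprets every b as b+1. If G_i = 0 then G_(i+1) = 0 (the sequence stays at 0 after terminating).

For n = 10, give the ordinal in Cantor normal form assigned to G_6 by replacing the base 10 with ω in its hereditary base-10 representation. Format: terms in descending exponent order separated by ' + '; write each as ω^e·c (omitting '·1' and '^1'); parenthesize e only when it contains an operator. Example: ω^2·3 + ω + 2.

ω + 3

(0) 10|_4 = 2·4 + 2 ↦ 2·5 + 2|_5 = 12 ⇒ 11
(1) 11|_5 = 2·5 + 1 ↦ 2·6 + 1|_6 = 13 ⇒ 12
(2) 12|_6 = 2·6 ↦ 2·7|_7 = 14 ⇒ 13
(3) 13|_7 = 7 + 6 ↦ 8 + 6|_8 = 14 ⇒ 13
(4) 13|_8 = 8 + 5 ↦ 9 + 5|_9 = 14 ⇒ 13
(5) 13|_9 = 9 + 4 ↦ 10 + 4|_10 = 14 ⇒ 13
(6) 13|_10 = 10 + 3 ↦ 11 + 3|_11 = 14 ⇒ 13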